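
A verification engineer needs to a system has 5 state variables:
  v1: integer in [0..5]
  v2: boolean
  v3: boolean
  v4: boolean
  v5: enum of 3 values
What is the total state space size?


State space = product of domain sizes of all variables.
Domain sizes:
  v1 (integer in [0..5]): 6
  v2 (boolean): 2
  v3 (boolean): 2
  v4 (boolean): 2
  v5 (enum of 3 values): 3
Product = 6 * 2 * 2 * 2 * 3 = 144

144


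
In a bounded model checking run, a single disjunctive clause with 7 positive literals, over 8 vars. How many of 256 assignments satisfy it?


Step 1: Total=2^8=256
Step 2: Unsat when all 7 false: 2^1=2
Step 3: Sat=256-2=254

254


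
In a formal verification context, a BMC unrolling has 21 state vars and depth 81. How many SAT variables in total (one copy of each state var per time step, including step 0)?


BMC unrolls to depth k, creating one copy of each state var for steps 0..k.
Step count = 81 + 1 = 82 (steps 0 through 81)
Vars per step = 21
Total = 21 * 82 = 1722

1722


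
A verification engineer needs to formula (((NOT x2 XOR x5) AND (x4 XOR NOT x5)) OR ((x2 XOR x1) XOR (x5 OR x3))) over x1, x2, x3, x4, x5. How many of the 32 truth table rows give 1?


Formula: (((NOT x2 XOR x5) AND (x4 XOR NOT x5)) OR ((x2 XOR x1) XOR (x5 OR x3))) over 5 vars (32 rows)
Evaluate each row (x1, x2, x3, x4, x5 as bits, MSB first):
  row 0 [00000]: (((NOT 0 XOR 0) AND (0 XOR NOT 0)) OR ((0 XOR 0) XOR (0 OR 0))) -> 1
  row 1 [00001]: (((NOT 0 XOR 1) AND (0 XOR NOT 1)) OR ((0 XOR 0) XOR (1 OR 0))) -> 1
  row 2 [00010]: (((NOT 0 XOR 0) AND (1 XOR NOT 0)) OR ((0 XOR 0) XOR (0 OR 0))) -> 0
  row 3 [00011]: (((NOT 0 XOR 1) AND (1 XOR NOT 1)) OR ((0 XOR 0) XOR (1 OR 0))) -> 1
  row 4 [00100]: (((NOT 0 XOR 0) AND (0 XOR NOT 0)) OR ((0 XOR 0) XOR (0 OR 1))) -> 1
  row 5 [00101]: (((NOT 0 XOR 1) AND (0 XOR NOT 1)) OR ((0 XOR 0) XOR (1 OR 1))) -> 1
  row 6 [00110]: (((NOT 0 XOR 0) AND (1 XOR NOT 0)) OR ((0 XOR 0) XOR (0 OR 1))) -> 1
  row 7 [00111]: (((NOT 0 XOR 1) AND (1 XOR NOT 1)) OR ((0 XOR 0) XOR (1 OR 1))) -> 1
  row 8 [01000]: (((NOT 1 XOR 0) AND (0 XOR NOT 0)) OR ((1 XOR 0) XOR (0 OR 0))) -> 1
  row 9 [01001]: (((NOT 1 XOR 1) AND (0 XOR NOT 1)) OR ((1 XOR 0) XOR (1 OR 0))) -> 0
  row 10 [01010]: (((NOT 1 XOR 0) AND (1 XOR NOT 0)) OR ((1 XOR 0) XOR (0 OR 0))) -> 1
  row 11 [01011]: (((NOT 1 XOR 1) AND (1 XOR NOT 1)) OR ((1 XOR 0) XOR (1 OR 0))) -> 1
  row 12 [01100]: (((NOT 1 XOR 0) AND (0 XOR NOT 0)) OR ((1 XOR 0) XOR (0 OR 1))) -> 0
  row 13 [01101]: (((NOT 1 XOR 1) AND (0 XOR NOT 1)) OR ((1 XOR 0) XOR (1 OR 1))) -> 0
  row 14 [01110]: (((NOT 1 XOR 0) AND (1 XOR NOT 0)) OR ((1 XOR 0) XOR (0 OR 1))) -> 0
  row 15 [01111]: (((NOT 1 XOR 1) AND (1 XOR NOT 1)) OR ((1 XOR 0) XOR (1 OR 1))) -> 1
  row 16 [10000]: (((NOT 0 XOR 0) AND (0 XOR NOT 0)) OR ((0 XOR 1) XOR (0 OR 0))) -> 1
  row 17 [10001]: (((NOT 0 XOR 1) AND (0 XOR NOT 1)) OR ((0 XOR 1) XOR (1 OR 0))) -> 0
  row 18 [10010]: (((NOT 0 XOR 0) AND (1 XOR NOT 0)) OR ((0 XOR 1) XOR (0 OR 0))) -> 1
  row 19 [10011]: (((NOT 0 XOR 1) AND (1 XOR NOT 1)) OR ((0 XOR 1) XOR (1 OR 0))) -> 0
  row 20 [10100]: (((NOT 0 XOR 0) AND (0 XOR NOT 0)) OR ((0 XOR 1) XOR (0 OR 1))) -> 1
  row 21 [10101]: (((NOT 0 XOR 1) AND (0 XOR NOT 1)) OR ((0 XOR 1) XOR (1 OR 1))) -> 0
  row 22 [10110]: (((NOT 0 XOR 0) AND (1 XOR NOT 0)) OR ((0 XOR 1) XOR (0 OR 1))) -> 0
  row 23 [10111]: (((NOT 0 XOR 1) AND (1 XOR NOT 1)) OR ((0 XOR 1) XOR (1 OR 1))) -> 0
  row 24 [11000]: (((NOT 1 XOR 0) AND (0 XOR NOT 0)) OR ((1 XOR 1) XOR (0 OR 0))) -> 0
  row 25 [11001]: (((NOT 1 XOR 1) AND (0 XOR NOT 1)) OR ((1 XOR 1) XOR (1 OR 0))) -> 1
  row 26 [11010]: (((NOT 1 XOR 0) AND (1 XOR NOT 0)) OR ((1 XOR 1) XOR (0 OR 0))) -> 0
  row 27 [11011]: (((NOT 1 XOR 1) AND (1 XOR NOT 1)) OR ((1 XOR 1) XOR (1 OR 0))) -> 1
  row 28 [11100]: (((NOT 1 XOR 0) AND (0 XOR NOT 0)) OR ((1 XOR 1) XOR (0 OR 1))) -> 1
  row 29 [11101]: (((NOT 1 XOR 1) AND (0 XOR NOT 1)) OR ((1 XOR 1) XOR (1 OR 1))) -> 1
  row 30 [11110]: (((NOT 1 XOR 0) AND (1 XOR NOT 0)) OR ((1 XOR 1) XOR (0 OR 1))) -> 1
  row 31 [11111]: (((NOT 1 XOR 1) AND (1 XOR NOT 1)) OR ((1 XOR 1) XOR (1 OR 1))) -> 1
Full result column, 8 rows per line (x1,x2 fixed per line; x3,x4,x5 runs 000..111 left to right):
  rows 0-7 [x1,x2=00]: 11011111  (ones: 7)
  rows 8-15 [x1,x2=01]: 10110001  (ones: 4)
  rows 16-23 [x1,x2=10]: 10101000  (ones: 3)
  rows 24-31 [x1,x2=11]: 01011111  (ones: 6)
Count of 1-rows = 7+4+3+6 = 20

20


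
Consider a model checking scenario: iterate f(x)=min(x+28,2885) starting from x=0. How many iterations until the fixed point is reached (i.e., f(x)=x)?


Step 1: x=0, cap=2885, increment=28
Step 2: x grows by 28 each step until capped at 2885; fixed point is x=2885
Step 3: iterations = ceil(2885/28) = 104

104


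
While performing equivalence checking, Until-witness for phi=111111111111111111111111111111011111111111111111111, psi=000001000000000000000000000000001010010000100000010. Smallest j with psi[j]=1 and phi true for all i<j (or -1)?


(phi U psi) at 0: need smallest j with psi[j]=1 and phi[i]=1 for all i in [0,j).
Scan from step 0:
  step 0: phi=1, psi=0 -> continue
  step 1: phi=1, psi=0 -> continue
  step 2: phi=1, psi=0 -> continue
  step 3: phi=1, psi=0 -> continue
  step 5: psi=1 and phi held for [0,5) -> witness found
Witness step = 5

5


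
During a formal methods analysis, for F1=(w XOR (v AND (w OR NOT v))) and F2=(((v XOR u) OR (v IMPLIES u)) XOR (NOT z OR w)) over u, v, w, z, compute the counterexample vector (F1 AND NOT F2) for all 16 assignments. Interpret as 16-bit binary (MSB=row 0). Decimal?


F1 = (w XOR (v AND (w OR NOT v)))
F2 = (((v XOR u) OR (v IMPLIES u)) XOR (NOT z OR w))
Counterexample to F1=>F2 is where F1=1 and F2=0.
Evaluate each row (bits = u,v,w,z, MSB first):
  row 0 [0000]: F1=0 F2=0 -> F1&~F2 -> 0
  row 1 [0001]: F1=0 F2=1 -> F1&~F2 -> 0
  row 2 [0010]: F1=1 F2=0 -> F1&~F2 -> 1
  row 3 [0011]: F1=1 F2=0 -> F1&~F2 -> 1
  row 4 [0100]: F1=0 F2=0 -> F1&~F2 -> 0
  row 5 [0101]: F1=0 F2=1 -> F1&~F2 -> 0
  row 6 [0110]: F1=0 F2=0 -> F1&~F2 -> 0
  row 7 [0111]: F1=0 F2=0 -> F1&~F2 -> 0
  row 8 [1000]: F1=0 F2=0 -> F1&~F2 -> 0
  row 9 [1001]: F1=0 F2=1 -> F1&~F2 -> 0
  row 10 [1010]: F1=1 F2=0 -> F1&~F2 -> 1
  row 11 [1011]: F1=1 F2=0 -> F1&~F2 -> 1
  row 12 [1100]: F1=0 F2=0 -> F1&~F2 -> 0
  row 13 [1101]: F1=0 F2=1 -> F1&~F2 -> 0
  row 14 [1110]: F1=0 F2=0 -> F1&~F2 -> 0
  row 15 [1111]: F1=0 F2=0 -> F1&~F2 -> 0
Full result column, 4 rows per line (u,v fixed per line; w,z runs 00..11 left to right):
  rows 0-3 [u,v=00]: 0011  = hex 3
  rows 4-7 [u,v=01]: 0000  = hex 0
  rows 8-11 [u,v=10]: 0011  = hex 3
  rows 12-15 [u,v=11]: 0000  = hex 0
Counterexample vector (row 0 .. row 15) = 0011000000110000
Output column grouped in 4s = 0011 0000 0011 0000 = 0x3030
Convert to decimal digit by digit (value = value*16 + digit):
  3 -> 3
  3*16 + 0 = 48
  48*16 + 3 = 771
  771*16 + 0 = 12336
Decimal = 12336

12336


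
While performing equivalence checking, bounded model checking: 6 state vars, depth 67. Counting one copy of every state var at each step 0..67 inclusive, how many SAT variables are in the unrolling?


BMC unrolls to depth k, creating one copy of each state var for steps 0..k.
Step count = 67 + 1 = 68 (steps 0 through 67)
Vars per step = 6
Total = 6 * 68 = 408

408


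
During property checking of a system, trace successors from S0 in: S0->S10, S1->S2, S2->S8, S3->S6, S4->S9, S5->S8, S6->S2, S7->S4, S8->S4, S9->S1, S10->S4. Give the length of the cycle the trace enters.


Trace from S0 until a state repeats:
  S0 -> S10 -> S4 -> S9 -> S1 -> S2 -> S8 -> S4
S4 first seen at step 2, revisited at step 7.
Cycle length = 7 - 2 = 5

5


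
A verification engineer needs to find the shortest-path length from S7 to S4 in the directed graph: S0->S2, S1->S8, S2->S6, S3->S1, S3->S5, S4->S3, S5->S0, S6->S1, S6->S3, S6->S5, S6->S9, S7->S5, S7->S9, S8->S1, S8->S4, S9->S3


BFS layer-by-layer from S7:
  dist 0: {S7}
  dist 1: {S5, S9}
  dist 2: {S0, S3}
  dist 3: {S1, S2}
  dist 4: {S6, S8}
  dist 5: {S4}
  -> S4 reached at distance 5
Shortest path length = 5

5


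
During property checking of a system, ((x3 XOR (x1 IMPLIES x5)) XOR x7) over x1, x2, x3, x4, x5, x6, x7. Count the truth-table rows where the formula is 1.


Formula: ((x3 XOR (x1 IMPLIES x5)) XOR x7) over 7 vars (128 rows)
Evaluate each row (x1, x2, x3, x4, x5, x6, x7 as bits, MSB first):
  row 0 [0000000]: ((0 XOR (0 IMPLIES 0)) XOR 0) -> 1
  row 1 [0000001]: ((0 XOR (0 IMPLIES 0)) XOR 1) -> 0
  row 2 [0000010]: ((0 XOR (0 IMPLIES 0)) XOR 0) -> 1
  row 3 [0000011]: ((0 XOR (0 IMPLIES 0)) XOR 1) -> 0
  row 4 [0000100]: ((0 XOR (0 IMPLIES 1)) XOR 0) -> 1
  (every remaining row is evaluated the same way; all 128 results are listed next)
Full result column, 8 rows per line (x1,x2,x3,x4 fixed per line; x5,x6,x7 runs 000..111 left to right):
  rows 0-7 [x1,x2,x3,x4=0000]: 10101010  (ones: 4)
  rows 8-15 [x1,x2,x3,x4=0001]: 10101010  (ones: 4)
  rows 16-23 [x1,x2,x3,x4=0010]: 01010101  (ones: 4)
  rows 24-31 [x1,x2,x3,x4=0011]: 01010101  (ones: 4)
  rows 32-39 [x1,x2,x3,x4=0100]: 10101010  (ones: 4)
  rows 40-47 [x1,x2,x3,x4=0101]: 10101010  (ones: 4)
  rows 48-55 [x1,x2,x3,x4=0110]: 01010101  (ones: 4)
  rows 56-63 [x1,x2,x3,x4=0111]: 01010101  (ones: 4)
  rows 64-71 [x1,x2,x3,x4=1000]: 01011010  (ones: 4)
  rows 72-79 [x1,x2,x3,x4=1001]: 01011010  (ones: 4)
  rows 80-87 [x1,x2,x3,x4=1010]: 10100101  (ones: 4)
  rows 88-95 [x1,x2,x3,x4=1011]: 10100101  (ones: 4)
  rows 96-103 [x1,x2,x3,x4=1100]: 01011010  (ones: 4)
  rows 104-111 [x1,x2,x3,x4=1101]: 01011010  (ones: 4)
  rows 112-119 [x1,x2,x3,x4=1110]: 10100101  (ones: 4)
  rows 120-127 [x1,x2,x3,x4=1111]: 10100101  (ones: 4)
Count of 1-rows = 4+4+4+4+4+4+4+4+4+4+4+4+4+4+4+4 = 64

64


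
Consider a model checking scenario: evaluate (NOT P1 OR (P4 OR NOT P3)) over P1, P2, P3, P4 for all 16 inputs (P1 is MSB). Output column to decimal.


Formula: (NOT P1 OR (P4 OR NOT P3)) over P1, P2, P3, P4 (16 rows)
Evaluate each row (bits = P1,P2,P3,P4, MSB first):
  row 0 [0000]: (NOT 0 OR (0 OR NOT 0)) -> 1
  row 1 [0001]: (NOT 0 OR (1 OR NOT 0)) -> 1
  row 2 [0010]: (NOT 0 OR (0 OR NOT 1)) -> 1
  row 3 [0011]: (NOT 0 OR (1 OR NOT 1)) -> 1
  row 4 [0100]: (NOT 0 OR (0 OR NOT 0)) -> 1
  row 5 [0101]: (NOT 0 OR (1 OR NOT 0)) -> 1
  row 6 [0110]: (NOT 0 OR (0 OR NOT 1)) -> 1
  row 7 [0111]: (NOT 0 OR (1 OR NOT 1)) -> 1
  row 8 [1000]: (NOT 1 OR (0 OR NOT 0)) -> 1
  row 9 [1001]: (NOT 1 OR (1 OR NOT 0)) -> 1
  row 10 [1010]: (NOT 1 OR (0 OR NOT 1)) -> 0
  row 11 [1011]: (NOT 1 OR (1 OR NOT 1)) -> 1
  row 12 [1100]: (NOT 1 OR (0 OR NOT 0)) -> 1
  row 13 [1101]: (NOT 1 OR (1 OR NOT 0)) -> 1
  row 14 [1110]: (NOT 1 OR (0 OR NOT 1)) -> 0
  row 15 [1111]: (NOT 1 OR (1 OR NOT 1)) -> 1
Full result column, 4 rows per line (P1,P2 fixed per line; P3,P4 runs 00..11 left to right):
  rows 0-3 [P1,P2=00]: 1111  = hex F
  rows 4-7 [P1,P2=01]: 1111  = hex F
  rows 8-11 [P1,P2=10]: 1101  = hex D
  rows 12-15 [P1,P2=11]: 1101  = hex D
Output column (row 0 .. row 15) = 1111111111011101
Output column grouped in 4s = 1111 1111 1101 1101 = 0xFFDD
Convert to decimal digit by digit (value = value*16 + digit):
  F -> 15
  15*16 + 15 (F) = 255
  255*16 + 13 (D) = 4093
  4093*16 + 13 (D) = 65501
Decimal = 65501

65501


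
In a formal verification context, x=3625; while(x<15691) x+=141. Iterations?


Step 1: x goes from 3625 toward 15691 by 141; the body runs while x<15691, so iterations = ceil((bound-start)/step)
Step 2: Distance=12066
Step 3: ceil(12066/141)=86

86


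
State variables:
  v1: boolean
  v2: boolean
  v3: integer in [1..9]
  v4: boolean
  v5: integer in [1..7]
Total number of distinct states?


State space = product of domain sizes of all variables.
Domain sizes:
  v1 (boolean): 2
  v2 (boolean): 2
  v3 (integer in [1..9]): 9
  v4 (boolean): 2
  v5 (integer in [1..7]): 7
Product = 2 * 2 * 9 * 2 * 7 = 504

504


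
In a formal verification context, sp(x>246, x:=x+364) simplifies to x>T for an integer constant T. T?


Formula: sp(P, x:=E) = exists old_x. (x = E[old_x/x]) AND P[old_x/x] (old_x is the value of x before the assignment; eliminate old_x by solving x = E[old_x/x] for old_x)
Step 1: Precondition P: x>246, i.e. old_x > 246
Step 2: Assignment gives x = old_x + 364, so old_x = x - 364
Step 3: Substitute into P: x - 364 > 246
Step 4: Simplify: x > 246+364 = 610

610


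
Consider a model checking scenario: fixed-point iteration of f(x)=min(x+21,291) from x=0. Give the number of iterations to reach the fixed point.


Step 1: x=0, cap=291, increment=21
Step 2: x grows by 21 each step until capped at 291; fixed point is x=291
Step 3: iterations = ceil(291/21) = 14

14


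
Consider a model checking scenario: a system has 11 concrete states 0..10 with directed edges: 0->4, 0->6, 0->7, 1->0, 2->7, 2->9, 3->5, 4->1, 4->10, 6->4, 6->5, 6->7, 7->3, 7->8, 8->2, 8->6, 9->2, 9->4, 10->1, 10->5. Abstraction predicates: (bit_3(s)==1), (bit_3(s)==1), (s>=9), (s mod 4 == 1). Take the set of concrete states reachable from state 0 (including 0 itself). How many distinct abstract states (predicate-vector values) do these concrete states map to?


BFS from 0:
Concrete reachable: {0, 1, 2, 3, 4, 5, 6, 7, 8, 9, 10}
Abstract via predicates (bit_3(s)==1), (bit_3(s)==1), (s>=9), (s mod 4 == 1):
  (0,0,0,0) <- {0, 2, 3, 4, 6, 7}
  (0,0,0,1) <- {1, 5}
  (1,1,0,0) <- {8}
  (1,1,1,0) <- {10}
  (1,1,1,1) <- {9}
Distinct abstract states = 5

5


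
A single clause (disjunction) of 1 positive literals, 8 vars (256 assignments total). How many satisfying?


Step 1: Total=2^8=256
Step 2: Unsat when all 1 false: 2^7=128
Step 3: Sat=256-128=128

128


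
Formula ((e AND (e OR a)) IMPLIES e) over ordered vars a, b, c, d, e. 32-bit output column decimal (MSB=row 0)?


Formula: ((e AND (e OR a)) IMPLIES e) over a, b, c, d, e (32 rows)
Evaluate each row (bits = a,b,c,d,e, MSB first):
  row 0 [00000]: ((0 AND (0 OR 0)) IMPLIES 0) -> 1
  row 1 [00001]: ((1 AND (1 OR 0)) IMPLIES 1) -> 1
  row 2 [00010]: ((0 AND (0 OR 0)) IMPLIES 0) -> 1
  row 3 [00011]: ((1 AND (1 OR 0)) IMPLIES 1) -> 1
  row 4 [00100]: ((0 AND (0 OR 0)) IMPLIES 0) -> 1
  row 5 [00101]: ((1 AND (1 OR 0)) IMPLIES 1) -> 1
  row 6 [00110]: ((0 AND (0 OR 0)) IMPLIES 0) -> 1
  row 7 [00111]: ((1 AND (1 OR 0)) IMPLIES 1) -> 1
  row 8 [01000]: ((0 AND (0 OR 0)) IMPLIES 0) -> 1
  row 9 [01001]: ((1 AND (1 OR 0)) IMPLIES 1) -> 1
  row 10 [01010]: ((0 AND (0 OR 0)) IMPLIES 0) -> 1
  row 11 [01011]: ((1 AND (1 OR 0)) IMPLIES 1) -> 1
  row 12 [01100]: ((0 AND (0 OR 0)) IMPLIES 0) -> 1
  row 13 [01101]: ((1 AND (1 OR 0)) IMPLIES 1) -> 1
  row 14 [01110]: ((0 AND (0 OR 0)) IMPLIES 0) -> 1
  row 15 [01111]: ((1 AND (1 OR 0)) IMPLIES 1) -> 1
  row 16 [10000]: ((0 AND (0 OR 1)) IMPLIES 0) -> 1
  row 17 [10001]: ((1 AND (1 OR 1)) IMPLIES 1) -> 1
  row 18 [10010]: ((0 AND (0 OR 1)) IMPLIES 0) -> 1
  row 19 [10011]: ((1 AND (1 OR 1)) IMPLIES 1) -> 1
  row 20 [10100]: ((0 AND (0 OR 1)) IMPLIES 0) -> 1
  row 21 [10101]: ((1 AND (1 OR 1)) IMPLIES 1) -> 1
  row 22 [10110]: ((0 AND (0 OR 1)) IMPLIES 0) -> 1
  row 23 [10111]: ((1 AND (1 OR 1)) IMPLIES 1) -> 1
  row 24 [11000]: ((0 AND (0 OR 1)) IMPLIES 0) -> 1
  row 25 [11001]: ((1 AND (1 OR 1)) IMPLIES 1) -> 1
  row 26 [11010]: ((0 AND (0 OR 1)) IMPLIES 0) -> 1
  row 27 [11011]: ((1 AND (1 OR 1)) IMPLIES 1) -> 1
  row 28 [11100]: ((0 AND (0 OR 1)) IMPLIES 0) -> 1
  row 29 [11101]: ((1 AND (1 OR 1)) IMPLIES 1) -> 1
  row 30 [11110]: ((0 AND (0 OR 1)) IMPLIES 0) -> 1
  row 31 [11111]: ((1 AND (1 OR 1)) IMPLIES 1) -> 1
Full result column, 4 rows per line (a,b,c fixed per line; d,e runs 00..11 left to right):
  rows 0-3 [a,b,c=000]: 1111  = hex F
  rows 4-7 [a,b,c=001]: 1111  = hex F
  rows 8-11 [a,b,c=010]: 1111  = hex F
  rows 12-15 [a,b,c=011]: 1111  = hex F
  rows 16-19 [a,b,c=100]: 1111  = hex F
  rows 20-23 [a,b,c=101]: 1111  = hex F
  rows 24-27 [a,b,c=110]: 1111  = hex F
  rows 28-31 [a,b,c=111]: 1111  = hex F
Output column (row 0 .. row 31) = 11111111111111111111111111111111
Output column grouped in 4s = 1111 1111 1111 1111 1111 1111 1111 1111 = 0xFFFFFFFF
Convert to decimal digit by digit (value = value*16 + digit):
  F -> 15
  15*16 + 15 (F) = 255
  255*16 + 15 (F) = 4095
  4095*16 + 15 (F) = 65535
  65535*16 + 15 (F) = 1048575
  1048575*16 + 15 (F) = 16777215
  16777215*16 + 15 (F) = 268435455
  268435455*16 + 15 (F) = 4294967295
Decimal = 4294967295

4294967295


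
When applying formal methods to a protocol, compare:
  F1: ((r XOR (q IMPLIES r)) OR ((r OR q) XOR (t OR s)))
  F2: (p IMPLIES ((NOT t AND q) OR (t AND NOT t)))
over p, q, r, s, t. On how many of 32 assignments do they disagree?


F1 = ((r XOR (q IMPLIES r)) OR ((r OR q) XOR (t OR s)))
F2 = (p IMPLIES ((NOT t AND q) OR (t AND NOT t)))
Evaluate both on each of 32 rows (bits = p,q,r,s,t):
  row 0 [00000]: F1=1 F2=1 -> 0
  row 1 [00001]: F1=1 F2=1 -> 0
  row 2 [00010]: F1=1 F2=1 -> 0
  row 3 [00011]: F1=1 F2=1 -> 0
  row 4 [00100]: F1=1 F2=1 -> 0
  row 5 [00101]: F1=0 F2=1 (differ) -> 1
  row 6 [00110]: F1=0 F2=1 (differ) -> 1
  row 7 [00111]: F1=0 F2=1 (differ) -> 1
  row 8 [01000]: F1=1 F2=1 -> 0
  row 9 [01001]: F1=0 F2=1 (differ) -> 1
  row 10 [01010]: F1=0 F2=1 (differ) -> 1
  row 11 [01011]: F1=0 F2=1 (differ) -> 1
  row 12 [01100]: F1=1 F2=1 -> 0
  row 13 [01101]: F1=0 F2=1 (differ) -> 1
  row 14 [01110]: F1=0 F2=1 (differ) -> 1
  row 15 [01111]: F1=0 F2=1 (differ) -> 1
  row 16 [10000]: F1=1 F2=0 (differ) -> 1
  row 17 [10001]: F1=1 F2=0 (differ) -> 1
  row 18 [10010]: F1=1 F2=0 (differ) -> 1
  row 19 [10011]: F1=1 F2=0 (differ) -> 1
  row 20 [10100]: F1=1 F2=0 (differ) -> 1
  row 21 [10101]: F1=0 F2=0 -> 0
  row 22 [10110]: F1=0 F2=0 -> 0
  row 23 [10111]: F1=0 F2=0 -> 0
  row 24 [11000]: F1=1 F2=1 -> 0
  row 25 [11001]: F1=0 F2=0 -> 0
  row 26 [11010]: F1=0 F2=1 (differ) -> 1
  row 27 [11011]: F1=0 F2=0 -> 0
  row 28 [11100]: F1=1 F2=1 -> 0
  row 29 [11101]: F1=0 F2=0 -> 0
  row 30 [11110]: F1=0 F2=1 (differ) -> 1
  row 31 [11111]: F1=0 F2=0 -> 0
Full result column, 8 rows per line (p,q fixed per line; r,s,t runs 000..111 left to right):
  rows 0-7 [p,q=00]: 00000111  (ones: 3)
  rows 8-15 [p,q=01]: 01110111  (ones: 6)
  rows 16-23 [p,q=10]: 11111000  (ones: 5)
  rows 24-31 [p,q=11]: 00100010  (ones: 2)
Disagreements = 3+6+5+2 = 16

16


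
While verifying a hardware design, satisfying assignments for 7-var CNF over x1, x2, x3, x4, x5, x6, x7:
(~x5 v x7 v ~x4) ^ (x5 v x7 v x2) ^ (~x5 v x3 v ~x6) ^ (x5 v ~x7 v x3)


CNF with 4 clauses over 7 vars (128 assignments).
An assignment satisfies CNF iff every clause has >=1 true literal.
Check each row (bits = x1,x2,x3,x4,x5,x6,x7; clause T/F shown):
  row 0 [0000000]: clauses=TFTT -> 0
  row 1 [0000001]: clauses=TTTF -> 0
  row 2 [0000010]: clauses=TFTT -> 0
  row 3 [0000011]: clauses=TTTF -> 0
  row 4 [0000100]: clauses=TTTT -> 1
  (every remaining row is evaluated the same way; all 128 results are listed next)
Full result column, 8 rows per line (x1,x2,x3,x4 fixed per line; x5,x6,x7 runs 000..111 left to right):
  rows 0-7 [x1,x2,x3,x4=0000]: 00001100  (ones: 2)
  rows 8-15 [x1,x2,x3,x4=0001]: 00000100  (ones: 1)
  rows 16-23 [x1,x2,x3,x4=0010]: 01011111  (ones: 6)
  rows 24-31 [x1,x2,x3,x4=0011]: 01010101  (ones: 4)
  rows 32-39 [x1,x2,x3,x4=0100]: 10101100  (ones: 4)
  rows 40-47 [x1,x2,x3,x4=0101]: 10100100  (ones: 3)
  rows 48-55 [x1,x2,x3,x4=0110]: 11111111  (ones: 8)
  rows 56-63 [x1,x2,x3,x4=0111]: 11110101  (ones: 6)
  rows 64-71 [x1,x2,x3,x4=1000]: 00001100  (ones: 2)
  rows 72-79 [x1,x2,x3,x4=1001]: 00000100  (ones: 1)
  rows 80-87 [x1,x2,x3,x4=1010]: 01011111  (ones: 6)
  rows 88-95 [x1,x2,x3,x4=1011]: 01010101  (ones: 4)
  rows 96-103 [x1,x2,x3,x4=1100]: 10101100  (ones: 4)
  rows 104-111 [x1,x2,x3,x4=1101]: 10100100  (ones: 3)
  rows 112-119 [x1,x2,x3,x4=1110]: 11111111  (ones: 8)
  rows 120-127 [x1,x2,x3,x4=1111]: 11110101  (ones: 6)
Satisfying assignments = 2+1+6+4+4+3+8+6+2+1+6+4+4+3+8+6 = 68

68


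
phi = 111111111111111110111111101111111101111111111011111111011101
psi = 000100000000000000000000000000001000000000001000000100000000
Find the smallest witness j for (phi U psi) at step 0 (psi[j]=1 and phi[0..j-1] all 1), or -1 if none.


(phi U psi) at 0: need smallest j with psi[j]=1 and phi[i]=1 for all i in [0,j).
Scan from step 0:
  step 0: phi=1, psi=0 -> continue
  step 1: phi=1, psi=0 -> continue
  step 2: phi=1, psi=0 -> continue
  step 3: psi=1 and phi held for [0,3) -> witness found
Witness step = 3

3


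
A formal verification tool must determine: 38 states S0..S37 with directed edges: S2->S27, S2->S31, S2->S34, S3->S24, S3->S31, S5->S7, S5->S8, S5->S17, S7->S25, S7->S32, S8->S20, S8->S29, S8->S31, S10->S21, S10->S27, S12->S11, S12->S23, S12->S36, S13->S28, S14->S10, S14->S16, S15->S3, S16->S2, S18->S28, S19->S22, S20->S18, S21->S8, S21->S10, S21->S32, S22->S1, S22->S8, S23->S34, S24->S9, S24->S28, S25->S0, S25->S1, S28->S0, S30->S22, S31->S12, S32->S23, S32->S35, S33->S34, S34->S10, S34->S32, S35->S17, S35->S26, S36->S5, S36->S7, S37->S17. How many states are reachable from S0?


BFS from S0:
  layer 0: {S0}
Reachable set: {S0}
Count = 1

1


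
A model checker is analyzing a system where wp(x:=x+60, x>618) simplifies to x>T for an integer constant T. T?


Formula: wp(x:=E, P) = P[E/x] (substitute E for x in postcondition)
Step 1: Postcondition: x>618
Step 2: Substitute x+60 for x: x+60>618
Step 3: Solve for x: x > 618-60 = 558

558


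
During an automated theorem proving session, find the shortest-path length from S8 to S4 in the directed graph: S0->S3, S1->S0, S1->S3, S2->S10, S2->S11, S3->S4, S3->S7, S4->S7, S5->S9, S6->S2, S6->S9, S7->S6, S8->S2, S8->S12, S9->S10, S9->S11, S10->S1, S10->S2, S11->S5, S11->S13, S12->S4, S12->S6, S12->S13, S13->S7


BFS layer-by-layer from S8:
  dist 0: {S8}
  dist 1: {S2, S12}
  dist 2: {S4, S6, S10, S11, S13}
  -> S4 reached at distance 2
Shortest path length = 2

2


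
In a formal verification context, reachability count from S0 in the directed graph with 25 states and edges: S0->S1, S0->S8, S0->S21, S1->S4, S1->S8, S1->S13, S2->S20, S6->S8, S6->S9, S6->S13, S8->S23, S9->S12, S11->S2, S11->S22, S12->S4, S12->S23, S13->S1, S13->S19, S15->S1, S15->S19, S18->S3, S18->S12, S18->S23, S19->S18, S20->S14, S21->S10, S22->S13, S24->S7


BFS from S0:
  layer 0: {S0}
  layer 1: {S1, S8, S21}
  layer 2: {S4, S10, S13, S23}
  layer 3: {S19}
  layer 4: {S18}
  layer 5: {S3, S12}
Reachable set: {S0, S1, S3, S4, S8, S10, S12, S13, S18, S19, S21, S23}
Count = 12

12


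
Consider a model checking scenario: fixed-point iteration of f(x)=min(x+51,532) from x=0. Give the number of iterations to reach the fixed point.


Step 1: x=0, cap=532, increment=51
Step 2: x grows by 51 each step until capped at 532; fixed point is x=532
Step 3: iterations = ceil(532/51) = 11

11


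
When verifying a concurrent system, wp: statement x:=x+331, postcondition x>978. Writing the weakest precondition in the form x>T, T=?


Formula: wp(x:=E, P) = P[E/x] (substitute E for x in postcondition)
Step 1: Postcondition: x>978
Step 2: Substitute x+331 for x: x+331>978
Step 3: Solve for x: x > 978-331 = 647

647


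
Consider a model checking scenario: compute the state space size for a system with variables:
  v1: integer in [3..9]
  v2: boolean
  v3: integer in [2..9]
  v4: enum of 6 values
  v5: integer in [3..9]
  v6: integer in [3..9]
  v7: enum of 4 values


State space = product of domain sizes of all variables.
Domain sizes:
  v1 (integer in [3..9]): 7
  v2 (boolean): 2
  v3 (integer in [2..9]): 8
  v4 (enum of 6 values): 6
  v5 (integer in [3..9]): 7
  v6 (integer in [3..9]): 7
  v7 (enum of 4 values): 4
Product = 7 * 2 * 8 * 6 * 7 * 7 * 4 = 131712

131712


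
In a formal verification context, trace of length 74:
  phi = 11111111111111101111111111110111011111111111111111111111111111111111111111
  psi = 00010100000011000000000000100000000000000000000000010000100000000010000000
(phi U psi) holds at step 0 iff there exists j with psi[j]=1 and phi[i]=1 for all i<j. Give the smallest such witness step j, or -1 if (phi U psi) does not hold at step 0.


(phi U psi) at 0: need smallest j with psi[j]=1 and phi[i]=1 for all i in [0,j).
Scan from step 0:
  step 0: phi=1, psi=0 -> continue
  step 1: phi=1, psi=0 -> continue
  step 2: phi=1, psi=0 -> continue
  step 3: psi=1 and phi held for [0,3) -> witness found
Witness step = 3

3


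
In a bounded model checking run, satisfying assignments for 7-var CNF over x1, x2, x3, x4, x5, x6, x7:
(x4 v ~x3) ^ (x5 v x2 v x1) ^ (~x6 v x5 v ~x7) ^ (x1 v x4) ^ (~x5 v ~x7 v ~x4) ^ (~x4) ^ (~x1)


CNF with 7 clauses over 7 vars (128 assignments).
An assignment satisfies CNF iff every clause has >=1 true literal.
Check each row (bits = x1,x2,x3,x4,x5,x6,x7; clause T/F shown):
  row 0 [0000000]: clauses=TFTFTTT -> 0
  row 1 [0000001]: clauses=TFTFTTT -> 0
  row 2 [0000010]: clauses=TFTFTTT -> 0
  row 3 [0000011]: clauses=TFFFTTT -> 0
  row 4 [0000100]: clauses=TTTFTTT -> 0
  (every remaining row is evaluated the same way; all 128 results are listed next)
Full result column, 8 rows per line (x1,x2,x3,x4 fixed per line; x5,x6,x7 runs 000..111 left to right):
  rows 0-7 [x1,x2,x3,x4=0000]: 00000000  (ones: 0)
  rows 8-15 [x1,x2,x3,x4=0001]: 00000000  (ones: 0)
  rows 16-23 [x1,x2,x3,x4=0010]: 00000000  (ones: 0)
  rows 24-31 [x1,x2,x3,x4=0011]: 00000000  (ones: 0)
  rows 32-39 [x1,x2,x3,x4=0100]: 00000000  (ones: 0)
  rows 40-47 [x1,x2,x3,x4=0101]: 00000000  (ones: 0)
  rows 48-55 [x1,x2,x3,x4=0110]: 00000000  (ones: 0)
  rows 56-63 [x1,x2,x3,x4=0111]: 00000000  (ones: 0)
  rows 64-71 [x1,x2,x3,x4=1000]: 00000000  (ones: 0)
  rows 72-79 [x1,x2,x3,x4=1001]: 00000000  (ones: 0)
  rows 80-87 [x1,x2,x3,x4=1010]: 00000000  (ones: 0)
  rows 88-95 [x1,x2,x3,x4=1011]: 00000000  (ones: 0)
  rows 96-103 [x1,x2,x3,x4=1100]: 00000000  (ones: 0)
  rows 104-111 [x1,x2,x3,x4=1101]: 00000000  (ones: 0)
  rows 112-119 [x1,x2,x3,x4=1110]: 00000000  (ones: 0)
  rows 120-127 [x1,x2,x3,x4=1111]: 00000000  (ones: 0)
Satisfying assignments = 0+0+0+0+0+0+0+0+0+0+0+0+0+0+0+0 = 0

0


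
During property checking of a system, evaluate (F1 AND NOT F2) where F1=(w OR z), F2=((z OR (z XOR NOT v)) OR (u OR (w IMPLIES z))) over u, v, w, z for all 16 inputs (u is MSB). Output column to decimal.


F1 = (w OR z)
F2 = ((z OR (z XOR NOT v)) OR (u OR (w IMPLIES z)))
Counterexample to F1=>F2 is where F1=1 and F2=0.
Evaluate each row (bits = u,v,w,z, MSB first):
  row 0 [0000]: F1=0 F2=1 -> F1&~F2 -> 0
  row 1 [0001]: F1=1 F2=1 -> F1&~F2 -> 0
  row 2 [0010]: F1=1 F2=1 -> F1&~F2 -> 0
  row 3 [0011]: F1=1 F2=1 -> F1&~F2 -> 0
  row 4 [0100]: F1=0 F2=1 -> F1&~F2 -> 0
  row 5 [0101]: F1=1 F2=1 -> F1&~F2 -> 0
  row 6 [0110]: F1=1 F2=0 -> F1&~F2 -> 1
  row 7 [0111]: F1=1 F2=1 -> F1&~F2 -> 0
  row 8 [1000]: F1=0 F2=1 -> F1&~F2 -> 0
  row 9 [1001]: F1=1 F2=1 -> F1&~F2 -> 0
  row 10 [1010]: F1=1 F2=1 -> F1&~F2 -> 0
  row 11 [1011]: F1=1 F2=1 -> F1&~F2 -> 0
  row 12 [1100]: F1=0 F2=1 -> F1&~F2 -> 0
  row 13 [1101]: F1=1 F2=1 -> F1&~F2 -> 0
  row 14 [1110]: F1=1 F2=1 -> F1&~F2 -> 0
  row 15 [1111]: F1=1 F2=1 -> F1&~F2 -> 0
Full result column, 4 rows per line (u,v fixed per line; w,z runs 00..11 left to right):
  rows 0-3 [u,v=00]: 0000  = hex 0
  rows 4-7 [u,v=01]: 0010  = hex 2
  rows 8-11 [u,v=10]: 0000  = hex 0
  rows 12-15 [u,v=11]: 0000  = hex 0
Counterexample vector (row 0 .. row 15) = 0000001000000000
Output column grouped in 4s = 0000 0010 0000 0000 = 0x0200
Convert to decimal digit by digit (value = value*16 + digit):
  0 -> 0
  0*16 + 2 = 2
  2*16 + 0 = 32
  32*16 + 0 = 512
Decimal = 512

512


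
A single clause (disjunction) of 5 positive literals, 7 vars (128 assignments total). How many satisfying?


Step 1: Total=2^7=128
Step 2: Unsat when all 5 false: 2^2=4
Step 3: Sat=128-4=124

124


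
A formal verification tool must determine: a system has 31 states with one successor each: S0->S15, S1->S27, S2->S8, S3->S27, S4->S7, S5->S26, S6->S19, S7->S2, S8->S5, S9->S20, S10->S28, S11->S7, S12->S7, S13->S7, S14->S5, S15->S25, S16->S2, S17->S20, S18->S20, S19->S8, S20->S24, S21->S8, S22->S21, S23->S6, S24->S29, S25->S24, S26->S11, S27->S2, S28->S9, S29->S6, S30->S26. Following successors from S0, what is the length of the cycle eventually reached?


Trace from S0 until a state repeats:
  S0 -> S15 -> S25 -> S24 -> S29 -> S6 -> S19 -> S8 -> S5 -> S26 -> S11 -> S7 -> S2 -> S8
S8 first seen at step 7, revisited at step 13.
Cycle length = 13 - 7 = 6

6


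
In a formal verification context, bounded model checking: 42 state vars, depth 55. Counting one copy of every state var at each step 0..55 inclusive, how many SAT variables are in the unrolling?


BMC unrolls to depth k, creating one copy of each state var for steps 0..k.
Step count = 55 + 1 = 56 (steps 0 through 55)
Vars per step = 42
Total = 42 * 56 = 2352

2352


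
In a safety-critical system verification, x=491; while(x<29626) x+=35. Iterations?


Step 1: x goes from 491 toward 29626 by 35; the body runs while x<29626, so iterations = ceil((bound-start)/step)
Step 2: Distance=29135
Step 3: ceil(29135/35)=833

833


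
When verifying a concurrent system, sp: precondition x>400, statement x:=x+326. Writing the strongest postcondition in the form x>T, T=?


Formula: sp(P, x:=E) = exists old_x. (x = E[old_x/x]) AND P[old_x/x] (old_x is the value of x before the assignment; eliminate old_x by solving x = E[old_x/x] for old_x)
Step 1: Precondition P: x>400, i.e. old_x > 400
Step 2: Assignment gives x = old_x + 326, so old_x = x - 326
Step 3: Substitute into P: x - 326 > 400
Step 4: Simplify: x > 400+326 = 726

726


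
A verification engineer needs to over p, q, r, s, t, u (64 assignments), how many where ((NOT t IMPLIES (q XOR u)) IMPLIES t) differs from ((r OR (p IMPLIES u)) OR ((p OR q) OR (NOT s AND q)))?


F1 = ((NOT t IMPLIES (q XOR u)) IMPLIES t)
F2 = ((r OR (p IMPLIES u)) OR ((p OR q) OR (NOT s AND q)))
Evaluate both on each of 64 rows (bits = p,q,r,s,t,u):
  row 0 [000000]: F1=1 F2=1 -> 0
  row 1 [000001]: F1=0 F2=1 (differ) -> 1
  row 2 [000010]: F1=1 F2=1 -> 0
  row 3 [000011]: F1=1 F2=1 -> 0
  row 4 [000100]: F1=1 F2=1 -> 0
  (every remaining row is evaluated the same way; all 64 results are listed next)
Full result column, 8 rows per line (p,q,r fixed per line; s,t,u runs 000..111 left to right):
  rows 0-7 [p,q,r=000]: 01000100  (ones: 2)
  rows 8-15 [p,q,r=001]: 01000100  (ones: 2)
  rows 16-23 [p,q,r=010]: 10001000  (ones: 2)
  rows 24-31 [p,q,r=011]: 10001000  (ones: 2)
  rows 32-39 [p,q,r=100]: 01000100  (ones: 2)
  rows 40-47 [p,q,r=101]: 01000100  (ones: 2)
  rows 48-55 [p,q,r=110]: 10001000  (ones: 2)
  rows 56-63 [p,q,r=111]: 10001000  (ones: 2)
Disagreements = 2+2+2+2+2+2+2+2 = 16

16


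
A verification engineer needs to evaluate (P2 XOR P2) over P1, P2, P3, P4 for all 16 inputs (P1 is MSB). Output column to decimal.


Formula: (P2 XOR P2) over P1, P2, P3, P4 (16 rows)
Evaluate each row (bits = P1,P2,P3,P4, MSB first):
  row 0 [0000]: (0 XOR 0) -> 0
  row 1 [0001]: (0 XOR 0) -> 0
  row 2 [0010]: (0 XOR 0) -> 0
  row 3 [0011]: (0 XOR 0) -> 0
  row 4 [0100]: (1 XOR 1) -> 0
  row 5 [0101]: (1 XOR 1) -> 0
  row 6 [0110]: (1 XOR 1) -> 0
  row 7 [0111]: (1 XOR 1) -> 0
  row 8 [1000]: (0 XOR 0) -> 0
  row 9 [1001]: (0 XOR 0) -> 0
  row 10 [1010]: (0 XOR 0) -> 0
  row 11 [1011]: (0 XOR 0) -> 0
  row 12 [1100]: (1 XOR 1) -> 0
  row 13 [1101]: (1 XOR 1) -> 0
  row 14 [1110]: (1 XOR 1) -> 0
  row 15 [1111]: (1 XOR 1) -> 0
Full result column, 4 rows per line (P1,P2 fixed per line; P3,P4 runs 00..11 left to right):
  rows 0-3 [P1,P2=00]: 0000  = hex 0
  rows 4-7 [P1,P2=01]: 0000  = hex 0
  rows 8-11 [P1,P2=10]: 0000  = hex 0
  rows 12-15 [P1,P2=11]: 0000  = hex 0
Output column (row 0 .. row 15) = 0000000000000000
Output column grouped in 4s = 0000 0000 0000 0000 = 0x0000
Convert to decimal digit by digit (value = value*16 + digit):
  0 -> 0
  0*16 + 0 = 0
  0*16 + 0 = 0
  0*16 + 0 = 0
Decimal = 0

0


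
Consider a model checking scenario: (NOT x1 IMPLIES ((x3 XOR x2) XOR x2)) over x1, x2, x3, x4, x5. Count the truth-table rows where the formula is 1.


Formula: (NOT x1 IMPLIES ((x3 XOR x2) XOR x2)) over 5 vars (32 rows)
Evaluate each row (x1, x2, x3, x4, x5 as bits, MSB first):
  row 0 [00000]: (NOT 0 IMPLIES ((0 XOR 0) XOR 0)) -> 0
  row 1 [00001]: (NOT 0 IMPLIES ((0 XOR 0) XOR 0)) -> 0
  row 2 [00010]: (NOT 0 IMPLIES ((0 XOR 0) XOR 0)) -> 0
  row 3 [00011]: (NOT 0 IMPLIES ((0 XOR 0) XOR 0)) -> 0
  row 4 [00100]: (NOT 0 IMPLIES ((1 XOR 0) XOR 0)) -> 1
  row 5 [00101]: (NOT 0 IMPLIES ((1 XOR 0) XOR 0)) -> 1
  row 6 [00110]: (NOT 0 IMPLIES ((1 XOR 0) XOR 0)) -> 1
  row 7 [00111]: (NOT 0 IMPLIES ((1 XOR 0) XOR 0)) -> 1
  row 8 [01000]: (NOT 0 IMPLIES ((0 XOR 1) XOR 1)) -> 0
  row 9 [01001]: (NOT 0 IMPLIES ((0 XOR 1) XOR 1)) -> 0
  row 10 [01010]: (NOT 0 IMPLIES ((0 XOR 1) XOR 1)) -> 0
  row 11 [01011]: (NOT 0 IMPLIES ((0 XOR 1) XOR 1)) -> 0
  row 12 [01100]: (NOT 0 IMPLIES ((1 XOR 1) XOR 1)) -> 1
  row 13 [01101]: (NOT 0 IMPLIES ((1 XOR 1) XOR 1)) -> 1
  row 14 [01110]: (NOT 0 IMPLIES ((1 XOR 1) XOR 1)) -> 1
  row 15 [01111]: (NOT 0 IMPLIES ((1 XOR 1) XOR 1)) -> 1
  row 16 [10000]: (NOT 1 IMPLIES ((0 XOR 0) XOR 0)) -> 1
  row 17 [10001]: (NOT 1 IMPLIES ((0 XOR 0) XOR 0)) -> 1
  row 18 [10010]: (NOT 1 IMPLIES ((0 XOR 0) XOR 0)) -> 1
  row 19 [10011]: (NOT 1 IMPLIES ((0 XOR 0) XOR 0)) -> 1
  row 20 [10100]: (NOT 1 IMPLIES ((1 XOR 0) XOR 0)) -> 1
  row 21 [10101]: (NOT 1 IMPLIES ((1 XOR 0) XOR 0)) -> 1
  row 22 [10110]: (NOT 1 IMPLIES ((1 XOR 0) XOR 0)) -> 1
  row 23 [10111]: (NOT 1 IMPLIES ((1 XOR 0) XOR 0)) -> 1
  row 24 [11000]: (NOT 1 IMPLIES ((0 XOR 1) XOR 1)) -> 1
  row 25 [11001]: (NOT 1 IMPLIES ((0 XOR 1) XOR 1)) -> 1
  row 26 [11010]: (NOT 1 IMPLIES ((0 XOR 1) XOR 1)) -> 1
  row 27 [11011]: (NOT 1 IMPLIES ((0 XOR 1) XOR 1)) -> 1
  row 28 [11100]: (NOT 1 IMPLIES ((1 XOR 1) XOR 1)) -> 1
  row 29 [11101]: (NOT 1 IMPLIES ((1 XOR 1) XOR 1)) -> 1
  row 30 [11110]: (NOT 1 IMPLIES ((1 XOR 1) XOR 1)) -> 1
  row 31 [11111]: (NOT 1 IMPLIES ((1 XOR 1) XOR 1)) -> 1
Full result column, 8 rows per line (x1,x2 fixed per line; x3,x4,x5 runs 000..111 left to right):
  rows 0-7 [x1,x2=00]: 00001111  (ones: 4)
  rows 8-15 [x1,x2=01]: 00001111  (ones: 4)
  rows 16-23 [x1,x2=10]: 11111111  (ones: 8)
  rows 24-31 [x1,x2=11]: 11111111  (ones: 8)
Count of 1-rows = 4+4+8+8 = 24

24


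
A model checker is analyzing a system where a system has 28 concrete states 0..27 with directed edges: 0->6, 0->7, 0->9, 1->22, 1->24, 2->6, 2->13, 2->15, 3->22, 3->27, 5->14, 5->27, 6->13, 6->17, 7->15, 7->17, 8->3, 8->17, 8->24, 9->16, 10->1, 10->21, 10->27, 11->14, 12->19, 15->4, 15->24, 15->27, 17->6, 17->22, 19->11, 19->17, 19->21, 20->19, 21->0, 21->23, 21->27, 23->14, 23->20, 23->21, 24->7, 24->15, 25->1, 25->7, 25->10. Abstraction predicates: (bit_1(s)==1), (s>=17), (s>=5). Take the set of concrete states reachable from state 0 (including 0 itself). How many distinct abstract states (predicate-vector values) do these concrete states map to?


BFS from 0:
Concrete reachable: {0, 4, 6, 7, 9, 13, 15, 16, 17, 22, 24, 27}
Abstract via predicates (bit_1(s)==1), (s>=17), (s>=5):
  (0,0,0) <- {0, 4}
  (0,0,1) <- {9, 13, 16}
  (0,1,1) <- {17, 24}
  (1,0,1) <- {6, 7, 15}
  (1,1,1) <- {22, 27}
Distinct abstract states = 5

5


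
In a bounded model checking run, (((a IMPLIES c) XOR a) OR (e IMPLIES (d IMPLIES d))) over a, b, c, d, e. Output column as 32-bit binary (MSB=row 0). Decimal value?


Formula: (((a IMPLIES c) XOR a) OR (e IMPLIES (d IMPLIES d))) over a, b, c, d, e (32 rows)
Evaluate each row (bits = a,b,c,d,e, MSB first):
  row 0 [00000]: (((0 IMPLIES 0) XOR 0) OR (0 IMPLIES (0 IMPLIES 0))) -> 1
  row 1 [00001]: (((0 IMPLIES 0) XOR 0) OR (1 IMPLIES (0 IMPLIES 0))) -> 1
  row 2 [00010]: (((0 IMPLIES 0) XOR 0) OR (0 IMPLIES (1 IMPLIES 1))) -> 1
  row 3 [00011]: (((0 IMPLIES 0) XOR 0) OR (1 IMPLIES (1 IMPLIES 1))) -> 1
  row 4 [00100]: (((0 IMPLIES 1) XOR 0) OR (0 IMPLIES (0 IMPLIES 0))) -> 1
  row 5 [00101]: (((0 IMPLIES 1) XOR 0) OR (1 IMPLIES (0 IMPLIES 0))) -> 1
  row 6 [00110]: (((0 IMPLIES 1) XOR 0) OR (0 IMPLIES (1 IMPLIES 1))) -> 1
  row 7 [00111]: (((0 IMPLIES 1) XOR 0) OR (1 IMPLIES (1 IMPLIES 1))) -> 1
  row 8 [01000]: (((0 IMPLIES 0) XOR 0) OR (0 IMPLIES (0 IMPLIES 0))) -> 1
  row 9 [01001]: (((0 IMPLIES 0) XOR 0) OR (1 IMPLIES (0 IMPLIES 0))) -> 1
  row 10 [01010]: (((0 IMPLIES 0) XOR 0) OR (0 IMPLIES (1 IMPLIES 1))) -> 1
  row 11 [01011]: (((0 IMPLIES 0) XOR 0) OR (1 IMPLIES (1 IMPLIES 1))) -> 1
  row 12 [01100]: (((0 IMPLIES 1) XOR 0) OR (0 IMPLIES (0 IMPLIES 0))) -> 1
  row 13 [01101]: (((0 IMPLIES 1) XOR 0) OR (1 IMPLIES (0 IMPLIES 0))) -> 1
  row 14 [01110]: (((0 IMPLIES 1) XOR 0) OR (0 IMPLIES (1 IMPLIES 1))) -> 1
  row 15 [01111]: (((0 IMPLIES 1) XOR 0) OR (1 IMPLIES (1 IMPLIES 1))) -> 1
  row 16 [10000]: (((1 IMPLIES 0) XOR 1) OR (0 IMPLIES (0 IMPLIES 0))) -> 1
  row 17 [10001]: (((1 IMPLIES 0) XOR 1) OR (1 IMPLIES (0 IMPLIES 0))) -> 1
  row 18 [10010]: (((1 IMPLIES 0) XOR 1) OR (0 IMPLIES (1 IMPLIES 1))) -> 1
  row 19 [10011]: (((1 IMPLIES 0) XOR 1) OR (1 IMPLIES (1 IMPLIES 1))) -> 1
  row 20 [10100]: (((1 IMPLIES 1) XOR 1) OR (0 IMPLIES (0 IMPLIES 0))) -> 1
  row 21 [10101]: (((1 IMPLIES 1) XOR 1) OR (1 IMPLIES (0 IMPLIES 0))) -> 1
  row 22 [10110]: (((1 IMPLIES 1) XOR 1) OR (0 IMPLIES (1 IMPLIES 1))) -> 1
  row 23 [10111]: (((1 IMPLIES 1) XOR 1) OR (1 IMPLIES (1 IMPLIES 1))) -> 1
  row 24 [11000]: (((1 IMPLIES 0) XOR 1) OR (0 IMPLIES (0 IMPLIES 0))) -> 1
  row 25 [11001]: (((1 IMPLIES 0) XOR 1) OR (1 IMPLIES (0 IMPLIES 0))) -> 1
  row 26 [11010]: (((1 IMPLIES 0) XOR 1) OR (0 IMPLIES (1 IMPLIES 1))) -> 1
  row 27 [11011]: (((1 IMPLIES 0) XOR 1) OR (1 IMPLIES (1 IMPLIES 1))) -> 1
  row 28 [11100]: (((1 IMPLIES 1) XOR 1) OR (0 IMPLIES (0 IMPLIES 0))) -> 1
  row 29 [11101]: (((1 IMPLIES 1) XOR 1) OR (1 IMPLIES (0 IMPLIES 0))) -> 1
  row 30 [11110]: (((1 IMPLIES 1) XOR 1) OR (0 IMPLIES (1 IMPLIES 1))) -> 1
  row 31 [11111]: (((1 IMPLIES 1) XOR 1) OR (1 IMPLIES (1 IMPLIES 1))) -> 1
Full result column, 4 rows per line (a,b,c fixed per line; d,e runs 00..11 left to right):
  rows 0-3 [a,b,c=000]: 1111  = hex F
  rows 4-7 [a,b,c=001]: 1111  = hex F
  rows 8-11 [a,b,c=010]: 1111  = hex F
  rows 12-15 [a,b,c=011]: 1111  = hex F
  rows 16-19 [a,b,c=100]: 1111  = hex F
  rows 20-23 [a,b,c=101]: 1111  = hex F
  rows 24-27 [a,b,c=110]: 1111  = hex F
  rows 28-31 [a,b,c=111]: 1111  = hex F
Output column (row 0 .. row 31) = 11111111111111111111111111111111
Output column grouped in 4s = 1111 1111 1111 1111 1111 1111 1111 1111 = 0xFFFFFFFF
Convert to decimal digit by digit (value = value*16 + digit):
  F -> 15
  15*16 + 15 (F) = 255
  255*16 + 15 (F) = 4095
  4095*16 + 15 (F) = 65535
  65535*16 + 15 (F) = 1048575
  1048575*16 + 15 (F) = 16777215
  16777215*16 + 15 (F) = 268435455
  268435455*16 + 15 (F) = 4294967295
Decimal = 4294967295

4294967295


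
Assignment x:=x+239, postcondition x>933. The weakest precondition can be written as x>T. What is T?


Formula: wp(x:=E, P) = P[E/x] (substitute E for x in postcondition)
Step 1: Postcondition: x>933
Step 2: Substitute x+239 for x: x+239>933
Step 3: Solve for x: x > 933-239 = 694

694


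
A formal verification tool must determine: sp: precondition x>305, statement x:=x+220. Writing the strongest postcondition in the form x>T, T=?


Formula: sp(P, x:=E) = exists old_x. (x = E[old_x/x]) AND P[old_x/x] (old_x is the value of x before the assignment; eliminate old_x by solving x = E[old_x/x] for old_x)
Step 1: Precondition P: x>305, i.e. old_x > 305
Step 2: Assignment gives x = old_x + 220, so old_x = x - 220
Step 3: Substitute into P: x - 220 > 305
Step 4: Simplify: x > 305+220 = 525

525


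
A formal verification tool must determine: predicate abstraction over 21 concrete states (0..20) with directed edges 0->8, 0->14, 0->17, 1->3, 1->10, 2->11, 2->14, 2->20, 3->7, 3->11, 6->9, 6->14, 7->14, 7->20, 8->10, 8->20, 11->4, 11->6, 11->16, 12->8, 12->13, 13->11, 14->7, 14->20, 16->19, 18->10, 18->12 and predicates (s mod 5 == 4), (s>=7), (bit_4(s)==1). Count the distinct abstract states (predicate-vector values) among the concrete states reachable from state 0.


BFS from 0:
Concrete reachable: {0, 7, 8, 10, 14, 17, 20}
Abstract via predicates (s mod 5 == 4), (s>=7), (bit_4(s)==1):
  (0,0,0) <- {0}
  (0,1,0) <- {7, 8, 10}
  (0,1,1) <- {17, 20}
  (1,1,0) <- {14}
Distinct abstract states = 4

4
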